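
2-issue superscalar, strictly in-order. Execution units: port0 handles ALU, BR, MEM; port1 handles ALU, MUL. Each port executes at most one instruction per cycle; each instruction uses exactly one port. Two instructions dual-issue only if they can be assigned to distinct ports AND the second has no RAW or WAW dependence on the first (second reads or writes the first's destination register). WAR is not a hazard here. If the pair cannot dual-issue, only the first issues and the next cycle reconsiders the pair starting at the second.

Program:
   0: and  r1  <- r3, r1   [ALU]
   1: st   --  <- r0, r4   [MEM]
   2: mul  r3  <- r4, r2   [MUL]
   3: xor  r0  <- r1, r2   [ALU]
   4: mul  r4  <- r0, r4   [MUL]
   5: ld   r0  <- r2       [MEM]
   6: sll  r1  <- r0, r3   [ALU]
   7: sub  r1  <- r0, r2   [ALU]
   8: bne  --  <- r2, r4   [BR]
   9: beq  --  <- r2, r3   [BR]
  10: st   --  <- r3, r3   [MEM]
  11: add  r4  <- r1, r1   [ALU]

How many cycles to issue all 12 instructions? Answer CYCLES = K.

#0 head=0: and;st i0/i1 2-wide
#1 head=2: mul;xor i2/i3 2-wide
#2 head=4: mul;ld i4/i5 2-wide
#3 head=6: sll i6 WAW r1
#4 head=7: sub;bne i7/i8 2-wide
#5 head=9: beq i9 no-port BR/MEM
#6 head=10: st;add i10/i11 2-wide

CYCLES = 7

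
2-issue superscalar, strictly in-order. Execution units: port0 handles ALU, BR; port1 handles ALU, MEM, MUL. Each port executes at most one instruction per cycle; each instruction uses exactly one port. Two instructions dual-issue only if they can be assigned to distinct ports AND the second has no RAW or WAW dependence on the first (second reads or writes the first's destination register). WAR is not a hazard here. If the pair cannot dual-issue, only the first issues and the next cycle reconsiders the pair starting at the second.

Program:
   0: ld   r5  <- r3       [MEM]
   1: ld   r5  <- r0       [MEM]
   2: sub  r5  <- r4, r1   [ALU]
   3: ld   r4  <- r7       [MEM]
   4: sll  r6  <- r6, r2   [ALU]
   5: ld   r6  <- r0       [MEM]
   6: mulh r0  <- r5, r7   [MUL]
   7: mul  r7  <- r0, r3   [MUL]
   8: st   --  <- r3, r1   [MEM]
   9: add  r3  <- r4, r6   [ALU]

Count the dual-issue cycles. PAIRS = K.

#0 head=0: ld.MEM i0 no-port MEM/MEM
#1 head=1: ld.MEM i1 WAW r5
#2 head=2: sub.ALU;ld.MEM i2/i3 pair
#3 head=4: sll.ALU i4 WAW r6
#4 head=5: ld.MEM i5 no-port MEM/MUL
#5 head=6: mulh.MUL i6 no-port MUL/MUL
#6 head=7: mul.MUL i7 no-port MUL/MEM
#7 head=8: st.MEM;add.ALU i8/i9 pair

PAIRS = 2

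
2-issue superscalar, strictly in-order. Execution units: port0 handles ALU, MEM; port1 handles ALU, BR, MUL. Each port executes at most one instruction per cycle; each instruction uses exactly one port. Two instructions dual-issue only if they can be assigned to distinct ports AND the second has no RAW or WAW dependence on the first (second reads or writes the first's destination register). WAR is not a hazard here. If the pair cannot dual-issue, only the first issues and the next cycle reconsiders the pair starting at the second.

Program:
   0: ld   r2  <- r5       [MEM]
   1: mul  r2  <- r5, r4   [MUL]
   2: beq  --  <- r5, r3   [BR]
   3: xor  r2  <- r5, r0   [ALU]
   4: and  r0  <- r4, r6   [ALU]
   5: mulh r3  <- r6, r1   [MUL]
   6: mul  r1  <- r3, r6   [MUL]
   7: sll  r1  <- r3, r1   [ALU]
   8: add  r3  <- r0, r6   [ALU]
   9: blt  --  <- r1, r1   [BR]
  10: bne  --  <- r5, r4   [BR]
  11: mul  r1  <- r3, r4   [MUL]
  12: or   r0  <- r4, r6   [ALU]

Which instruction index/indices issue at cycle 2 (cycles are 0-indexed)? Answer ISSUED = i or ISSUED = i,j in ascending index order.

#0 head=0: ld i0 WAW r2
#1 head=1: mul i1 no-port MUL/BR
#2 head=2: beq/xor i2/i3 dual
#3 head=4: and/mulh i4/i5 dual
#4 head=6: mul i6 RAW+WAW r1
#5 head=7: sll/add i7/i8 dual
#6 head=9: blt i9 no-port BR/BR
#7 head=10: bne i10 no-port BR/MUL
#8 head=11: mul/or i11/i12 dual

ISSUED = 2,3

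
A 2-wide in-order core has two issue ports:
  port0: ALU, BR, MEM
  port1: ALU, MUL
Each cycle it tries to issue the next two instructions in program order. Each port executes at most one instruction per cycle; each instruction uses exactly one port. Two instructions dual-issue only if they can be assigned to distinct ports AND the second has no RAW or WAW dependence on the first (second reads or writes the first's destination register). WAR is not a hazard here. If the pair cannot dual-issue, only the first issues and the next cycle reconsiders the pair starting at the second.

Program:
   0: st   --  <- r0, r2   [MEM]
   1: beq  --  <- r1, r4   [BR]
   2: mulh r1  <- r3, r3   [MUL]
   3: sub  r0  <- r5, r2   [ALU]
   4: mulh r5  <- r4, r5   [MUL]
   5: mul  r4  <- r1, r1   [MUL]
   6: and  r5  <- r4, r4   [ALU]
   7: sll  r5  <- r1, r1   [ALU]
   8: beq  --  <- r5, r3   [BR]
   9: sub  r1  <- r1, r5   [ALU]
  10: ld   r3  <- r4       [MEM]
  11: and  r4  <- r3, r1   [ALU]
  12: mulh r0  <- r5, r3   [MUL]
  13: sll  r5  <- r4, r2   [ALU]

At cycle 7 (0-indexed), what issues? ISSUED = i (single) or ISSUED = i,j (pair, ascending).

ISSUED = 10

  cy0 -> i0 (st) no-port MEM/BR
  cy1 -> i1,i2 (beq/mulh) pair
  cy2 -> i3,i4 (sub/mulh) pair
  cy3 -> i5 (mul) RAW r4
  cy4 -> i6 (and) WAW r5
  cy5 -> i7 (sll) RAW r5
  cy6 -> i8,i9 (beq/sub) pair
  cy7 -> i10 (ld) RAW r3
  cy8 -> i11,i12 (and/mulh) pair
  cy9 -> i13 (sll) tail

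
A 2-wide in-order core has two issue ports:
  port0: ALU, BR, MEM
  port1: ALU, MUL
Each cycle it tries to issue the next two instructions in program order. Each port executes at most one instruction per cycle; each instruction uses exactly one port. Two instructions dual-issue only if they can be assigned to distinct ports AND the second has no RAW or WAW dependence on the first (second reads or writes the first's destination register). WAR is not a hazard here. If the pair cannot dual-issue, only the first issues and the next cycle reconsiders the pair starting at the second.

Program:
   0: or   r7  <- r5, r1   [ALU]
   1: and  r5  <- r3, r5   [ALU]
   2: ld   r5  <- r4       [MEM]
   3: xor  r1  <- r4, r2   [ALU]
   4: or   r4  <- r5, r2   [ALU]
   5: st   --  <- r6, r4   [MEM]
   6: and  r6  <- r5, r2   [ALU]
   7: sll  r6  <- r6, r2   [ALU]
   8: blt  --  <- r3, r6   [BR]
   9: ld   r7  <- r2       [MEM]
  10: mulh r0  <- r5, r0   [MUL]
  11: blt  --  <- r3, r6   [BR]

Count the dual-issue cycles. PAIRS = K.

PAIRS = 4

[0] i0,i1  or+and  -- pair
[1] i2,i3  ld+xor  -- pair
[2] i4  or  -- RAW r4
[3] i5,i6  st+and  -- pair
[4] i7  sll  -- RAW r6
[5] i8  blt  -- no-port BR/MEM
[6] i9,i10  ld+mulh  -- pair
[7] i11  blt  -- tail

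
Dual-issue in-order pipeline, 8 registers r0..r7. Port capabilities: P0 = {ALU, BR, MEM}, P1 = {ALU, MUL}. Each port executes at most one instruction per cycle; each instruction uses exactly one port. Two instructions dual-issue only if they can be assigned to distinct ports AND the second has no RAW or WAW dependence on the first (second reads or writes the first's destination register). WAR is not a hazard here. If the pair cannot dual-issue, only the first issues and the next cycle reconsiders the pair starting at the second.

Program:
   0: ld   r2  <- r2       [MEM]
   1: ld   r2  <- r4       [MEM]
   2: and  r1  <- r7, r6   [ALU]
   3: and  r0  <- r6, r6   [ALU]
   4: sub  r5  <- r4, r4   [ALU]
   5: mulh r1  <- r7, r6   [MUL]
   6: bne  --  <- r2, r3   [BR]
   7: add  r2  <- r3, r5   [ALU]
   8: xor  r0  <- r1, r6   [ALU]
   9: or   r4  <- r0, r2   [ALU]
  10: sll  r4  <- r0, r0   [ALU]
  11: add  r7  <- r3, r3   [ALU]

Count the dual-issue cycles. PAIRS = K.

c0: i0 ld.MEM  no-port MEM/MEM
c1: i1/i2 ld.MEM+and.ALU  2-wide
c2: i3/i4 and.ALU+sub.ALU  2-wide
c3: i5/i6 mulh.MUL+bne.BR  2-wide
c4: i7/i8 add.ALU+xor.ALU  2-wide
c5: i9 or.ALU  WAW r4
c6: i10/i11 sll.ALU+add.ALU  2-wide

PAIRS = 5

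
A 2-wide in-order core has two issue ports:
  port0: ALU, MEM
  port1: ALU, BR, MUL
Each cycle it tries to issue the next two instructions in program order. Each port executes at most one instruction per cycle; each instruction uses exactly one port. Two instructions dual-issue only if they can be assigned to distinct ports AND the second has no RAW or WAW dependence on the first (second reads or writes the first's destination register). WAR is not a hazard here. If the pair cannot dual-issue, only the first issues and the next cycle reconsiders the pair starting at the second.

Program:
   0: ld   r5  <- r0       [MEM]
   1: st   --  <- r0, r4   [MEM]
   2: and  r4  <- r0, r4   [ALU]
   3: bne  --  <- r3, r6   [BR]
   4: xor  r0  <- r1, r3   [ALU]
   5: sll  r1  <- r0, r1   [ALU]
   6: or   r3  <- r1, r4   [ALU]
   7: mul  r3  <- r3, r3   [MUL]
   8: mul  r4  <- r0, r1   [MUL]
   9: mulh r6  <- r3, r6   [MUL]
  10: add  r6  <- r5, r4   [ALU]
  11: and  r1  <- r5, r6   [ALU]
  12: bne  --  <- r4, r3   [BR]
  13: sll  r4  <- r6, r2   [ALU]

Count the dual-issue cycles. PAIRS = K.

[0] i0  ld.MEM  -- no-port MEM/MEM
[1] i1,i2  st.MEM/and.ALU  -- dual
[2] i3,i4  bne.BR/xor.ALU  -- dual
[3] i5  sll.ALU  -- RAW r1
[4] i6  or.ALU  -- RAW+WAW r3
[5] i7  mul.MUL  -- no-port MUL/MUL
[6] i8  mul.MUL  -- no-port MUL/MUL
[7] i9  mulh.MUL  -- WAW r6
[8] i10  add.ALU  -- RAW r6
[9] i11,i12  and.ALU/bne.BR  -- dual
[10] i13  sll.ALU  -- tail

PAIRS = 3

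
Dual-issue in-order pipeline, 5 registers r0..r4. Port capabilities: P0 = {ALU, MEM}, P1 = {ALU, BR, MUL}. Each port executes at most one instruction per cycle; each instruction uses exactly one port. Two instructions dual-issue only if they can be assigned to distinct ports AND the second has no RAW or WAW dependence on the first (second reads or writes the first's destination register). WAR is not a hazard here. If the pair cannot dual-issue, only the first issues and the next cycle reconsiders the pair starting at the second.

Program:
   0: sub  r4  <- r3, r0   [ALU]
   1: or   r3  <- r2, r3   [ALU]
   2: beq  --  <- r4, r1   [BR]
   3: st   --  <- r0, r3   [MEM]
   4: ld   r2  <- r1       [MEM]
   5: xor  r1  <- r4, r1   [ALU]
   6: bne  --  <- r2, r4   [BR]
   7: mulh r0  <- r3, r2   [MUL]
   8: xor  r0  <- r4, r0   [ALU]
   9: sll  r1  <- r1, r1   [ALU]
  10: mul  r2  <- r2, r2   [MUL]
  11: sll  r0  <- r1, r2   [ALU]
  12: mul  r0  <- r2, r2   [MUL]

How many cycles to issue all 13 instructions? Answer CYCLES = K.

#0 head=0: sub/or i0/i1 dual
#1 head=2: beq/st i2/i3 dual
#2 head=4: ld/xor i4/i5 dual
#3 head=6: bne i6 no-port BR/MUL
#4 head=7: mulh i7 RAW+WAW r0
#5 head=8: xor/sll i8/i9 dual
#6 head=10: mul i10 RAW r2
#7 head=11: sll i11 WAW r0
#8 head=12: mul i12 tail

CYCLES = 9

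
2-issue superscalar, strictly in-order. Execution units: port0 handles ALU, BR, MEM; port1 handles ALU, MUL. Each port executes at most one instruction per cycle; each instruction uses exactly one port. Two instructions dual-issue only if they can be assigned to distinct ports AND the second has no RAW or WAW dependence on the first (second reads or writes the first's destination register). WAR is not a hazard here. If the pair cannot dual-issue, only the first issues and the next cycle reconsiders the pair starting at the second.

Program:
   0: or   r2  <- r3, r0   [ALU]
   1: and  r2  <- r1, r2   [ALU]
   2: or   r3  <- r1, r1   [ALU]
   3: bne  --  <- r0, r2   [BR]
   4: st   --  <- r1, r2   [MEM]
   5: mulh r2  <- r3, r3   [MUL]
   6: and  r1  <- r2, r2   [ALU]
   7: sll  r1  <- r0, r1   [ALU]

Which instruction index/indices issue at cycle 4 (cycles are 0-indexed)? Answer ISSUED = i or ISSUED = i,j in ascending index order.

ISSUED = 6

[0] i0  or.ALU  -- RAW+WAW r2
[1] i1+i2  and.ALU or.ALU  -- pair
[2] i3  bne.BR  -- no-port BR/MEM
[3] i4+i5  st.MEM mulh.MUL  -- pair
[4] i6  and.ALU  -- RAW+WAW r1
[5] i7  sll.ALU  -- tail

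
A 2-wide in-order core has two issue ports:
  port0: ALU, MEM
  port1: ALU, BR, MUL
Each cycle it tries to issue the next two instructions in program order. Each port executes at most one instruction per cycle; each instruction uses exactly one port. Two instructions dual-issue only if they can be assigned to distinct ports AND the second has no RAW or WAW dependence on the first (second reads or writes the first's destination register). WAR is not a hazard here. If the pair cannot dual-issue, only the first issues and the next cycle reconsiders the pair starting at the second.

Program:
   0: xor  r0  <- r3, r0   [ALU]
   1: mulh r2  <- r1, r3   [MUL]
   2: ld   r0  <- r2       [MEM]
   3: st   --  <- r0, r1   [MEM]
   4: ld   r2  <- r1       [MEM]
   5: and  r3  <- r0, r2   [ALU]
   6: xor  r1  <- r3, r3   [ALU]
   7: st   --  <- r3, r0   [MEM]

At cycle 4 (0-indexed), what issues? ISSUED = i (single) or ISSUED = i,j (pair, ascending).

c0: i0/i1 xor.ALU mulh.MUL  2-wide
c1: i2 ld.MEM  no-port MEM/MEM
c2: i3 st.MEM  no-port MEM/MEM
c3: i4 ld.MEM  RAW r2
c4: i5 and.ALU  RAW r3
c5: i6/i7 xor.ALU st.MEM  2-wide

ISSUED = 5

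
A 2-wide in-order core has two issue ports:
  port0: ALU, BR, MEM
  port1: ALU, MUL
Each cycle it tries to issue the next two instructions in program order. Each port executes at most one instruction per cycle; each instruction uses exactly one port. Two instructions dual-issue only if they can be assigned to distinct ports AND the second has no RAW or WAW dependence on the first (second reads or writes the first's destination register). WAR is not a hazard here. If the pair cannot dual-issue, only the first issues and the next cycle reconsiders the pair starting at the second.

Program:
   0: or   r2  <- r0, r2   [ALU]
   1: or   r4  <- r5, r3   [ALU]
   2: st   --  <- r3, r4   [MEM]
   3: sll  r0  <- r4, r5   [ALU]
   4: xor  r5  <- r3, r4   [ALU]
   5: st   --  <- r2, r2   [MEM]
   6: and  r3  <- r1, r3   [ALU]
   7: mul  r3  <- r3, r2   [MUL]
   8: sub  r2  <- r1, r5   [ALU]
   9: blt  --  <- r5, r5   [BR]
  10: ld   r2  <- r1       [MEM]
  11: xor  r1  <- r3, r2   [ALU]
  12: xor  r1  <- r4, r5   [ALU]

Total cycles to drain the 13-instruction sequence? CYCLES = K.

c0: i0/i1 or/or  dual
c1: i2/i3 st/sll  dual
c2: i4/i5 xor/st  dual
c3: i6 and  RAW+WAW r3
c4: i7/i8 mul/sub  dual
c5: i9 blt  no-port BR/MEM
c6: i10 ld  RAW r2
c7: i11 xor  WAW r1
c8: i12 xor  tail

CYCLES = 9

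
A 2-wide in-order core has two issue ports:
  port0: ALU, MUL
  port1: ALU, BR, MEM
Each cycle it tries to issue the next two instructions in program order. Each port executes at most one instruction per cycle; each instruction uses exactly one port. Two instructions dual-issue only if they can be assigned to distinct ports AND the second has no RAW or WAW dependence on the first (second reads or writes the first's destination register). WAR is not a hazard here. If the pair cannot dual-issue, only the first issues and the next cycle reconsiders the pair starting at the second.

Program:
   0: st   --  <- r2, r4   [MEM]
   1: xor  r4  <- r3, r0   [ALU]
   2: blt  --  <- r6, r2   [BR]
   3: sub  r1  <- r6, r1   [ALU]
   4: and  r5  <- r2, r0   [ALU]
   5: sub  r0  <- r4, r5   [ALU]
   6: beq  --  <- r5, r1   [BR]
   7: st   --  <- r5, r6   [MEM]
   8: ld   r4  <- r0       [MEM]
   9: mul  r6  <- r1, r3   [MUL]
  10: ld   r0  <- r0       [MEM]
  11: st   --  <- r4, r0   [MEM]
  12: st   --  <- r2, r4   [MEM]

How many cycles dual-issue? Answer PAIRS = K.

PAIRS = 4

[0] i0/i1  st;xor  -- 2-wide
[1] i2/i3  blt;sub  -- 2-wide
[2] i4  and  -- RAW r5
[3] i5/i6  sub;beq  -- 2-wide
[4] i7  st  -- no-port MEM/MEM
[5] i8/i9  ld;mul  -- 2-wide
[6] i10  ld  -- no-port MEM/MEM
[7] i11  st  -- no-port MEM/MEM
[8] i12  st  -- tail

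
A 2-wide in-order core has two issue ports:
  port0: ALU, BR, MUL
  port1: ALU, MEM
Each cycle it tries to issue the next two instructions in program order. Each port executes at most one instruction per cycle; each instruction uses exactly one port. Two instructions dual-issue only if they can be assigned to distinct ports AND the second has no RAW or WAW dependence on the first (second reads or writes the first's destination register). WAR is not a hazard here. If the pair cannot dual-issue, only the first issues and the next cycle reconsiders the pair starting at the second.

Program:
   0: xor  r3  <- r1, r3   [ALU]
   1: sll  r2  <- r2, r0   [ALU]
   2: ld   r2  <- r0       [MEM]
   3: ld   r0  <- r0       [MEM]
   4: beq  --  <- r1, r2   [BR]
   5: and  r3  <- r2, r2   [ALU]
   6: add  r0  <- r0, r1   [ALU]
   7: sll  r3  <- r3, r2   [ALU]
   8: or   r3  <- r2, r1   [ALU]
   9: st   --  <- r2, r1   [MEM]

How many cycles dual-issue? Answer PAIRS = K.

PAIRS = 4

#0 head=0: xor;sll i0&i1 dual
#1 head=2: ld i2 no-port MEM/MEM
#2 head=3: ld;beq i3&i4 dual
#3 head=5: and;add i5&i6 dual
#4 head=7: sll i7 WAW r3
#5 head=8: or;st i8&i9 dual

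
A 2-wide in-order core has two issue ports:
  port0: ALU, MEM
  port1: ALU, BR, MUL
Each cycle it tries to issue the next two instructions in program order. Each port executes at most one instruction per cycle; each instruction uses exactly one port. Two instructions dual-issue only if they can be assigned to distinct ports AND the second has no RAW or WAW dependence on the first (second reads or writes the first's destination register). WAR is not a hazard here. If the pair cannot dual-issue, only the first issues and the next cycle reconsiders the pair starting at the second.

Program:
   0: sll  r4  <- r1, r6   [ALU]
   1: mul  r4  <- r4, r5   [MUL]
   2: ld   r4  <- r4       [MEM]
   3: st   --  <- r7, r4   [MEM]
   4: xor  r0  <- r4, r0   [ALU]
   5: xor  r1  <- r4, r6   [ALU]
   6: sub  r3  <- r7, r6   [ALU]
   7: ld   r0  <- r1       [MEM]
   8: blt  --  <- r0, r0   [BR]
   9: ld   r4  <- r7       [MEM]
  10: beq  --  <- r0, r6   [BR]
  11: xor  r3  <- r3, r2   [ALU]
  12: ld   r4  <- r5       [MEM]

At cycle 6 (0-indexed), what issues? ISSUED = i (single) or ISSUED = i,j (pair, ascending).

ISSUED = 8,9

  cy0 -> i0 (sll.ALU) RAW+WAW r4
  cy1 -> i1 (mul.MUL) RAW+WAW r4
  cy2 -> i2 (ld.MEM) no-port MEM/MEM
  cy3 -> i3,i4 (st.MEM+xor.ALU) dual
  cy4 -> i5,i6 (xor.ALU+sub.ALU) dual
  cy5 -> i7 (ld.MEM) RAW r0
  cy6 -> i8,i9 (blt.BR+ld.MEM) dual
  cy7 -> i10,i11 (beq.BR+xor.ALU) dual
  cy8 -> i12 (ld.MEM) tail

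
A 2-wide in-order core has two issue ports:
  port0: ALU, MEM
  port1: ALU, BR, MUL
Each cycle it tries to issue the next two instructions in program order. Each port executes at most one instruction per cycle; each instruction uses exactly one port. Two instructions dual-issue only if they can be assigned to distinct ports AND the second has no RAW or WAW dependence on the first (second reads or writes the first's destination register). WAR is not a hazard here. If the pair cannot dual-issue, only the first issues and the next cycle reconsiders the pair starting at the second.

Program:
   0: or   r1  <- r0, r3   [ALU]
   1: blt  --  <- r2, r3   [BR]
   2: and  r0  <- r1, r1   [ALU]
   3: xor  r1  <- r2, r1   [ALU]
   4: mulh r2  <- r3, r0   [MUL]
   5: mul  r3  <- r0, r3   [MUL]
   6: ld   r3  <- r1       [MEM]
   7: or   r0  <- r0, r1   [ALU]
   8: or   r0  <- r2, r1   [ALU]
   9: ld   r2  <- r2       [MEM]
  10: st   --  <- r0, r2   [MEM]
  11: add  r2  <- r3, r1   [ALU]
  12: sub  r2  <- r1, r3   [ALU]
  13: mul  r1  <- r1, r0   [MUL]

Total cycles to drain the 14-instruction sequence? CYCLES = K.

CYCLES = 8

c0: i0&i1 or.ALU blt.BR  2-wide
c1: i2&i3 and.ALU xor.ALU  2-wide
c2: i4 mulh.MUL  no-port MUL/MUL
c3: i5 mul.MUL  WAW r3
c4: i6&i7 ld.MEM or.ALU  2-wide
c5: i8&i9 or.ALU ld.MEM  2-wide
c6: i10&i11 st.MEM add.ALU  2-wide
c7: i12&i13 sub.ALU mul.MUL  2-wide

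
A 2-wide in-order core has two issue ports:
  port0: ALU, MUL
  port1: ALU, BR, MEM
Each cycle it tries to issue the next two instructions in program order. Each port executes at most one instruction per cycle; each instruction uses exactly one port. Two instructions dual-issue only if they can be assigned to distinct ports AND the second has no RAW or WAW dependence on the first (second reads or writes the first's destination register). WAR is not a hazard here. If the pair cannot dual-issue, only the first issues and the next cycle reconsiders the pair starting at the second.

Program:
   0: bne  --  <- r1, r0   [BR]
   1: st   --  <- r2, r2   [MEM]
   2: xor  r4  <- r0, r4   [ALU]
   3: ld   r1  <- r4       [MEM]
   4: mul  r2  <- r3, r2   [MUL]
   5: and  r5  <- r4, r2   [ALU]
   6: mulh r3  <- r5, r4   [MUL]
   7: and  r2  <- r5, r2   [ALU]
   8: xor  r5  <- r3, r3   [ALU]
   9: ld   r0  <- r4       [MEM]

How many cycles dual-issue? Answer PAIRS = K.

c0: i0 bne.BR  no-port BR/MEM
c1: i1&i2 st.MEM+xor.ALU  2-wide
c2: i3&i4 ld.MEM+mul.MUL  2-wide
c3: i5 and.ALU  RAW r5
c4: i6&i7 mulh.MUL+and.ALU  2-wide
c5: i8&i9 xor.ALU+ld.MEM  2-wide

PAIRS = 4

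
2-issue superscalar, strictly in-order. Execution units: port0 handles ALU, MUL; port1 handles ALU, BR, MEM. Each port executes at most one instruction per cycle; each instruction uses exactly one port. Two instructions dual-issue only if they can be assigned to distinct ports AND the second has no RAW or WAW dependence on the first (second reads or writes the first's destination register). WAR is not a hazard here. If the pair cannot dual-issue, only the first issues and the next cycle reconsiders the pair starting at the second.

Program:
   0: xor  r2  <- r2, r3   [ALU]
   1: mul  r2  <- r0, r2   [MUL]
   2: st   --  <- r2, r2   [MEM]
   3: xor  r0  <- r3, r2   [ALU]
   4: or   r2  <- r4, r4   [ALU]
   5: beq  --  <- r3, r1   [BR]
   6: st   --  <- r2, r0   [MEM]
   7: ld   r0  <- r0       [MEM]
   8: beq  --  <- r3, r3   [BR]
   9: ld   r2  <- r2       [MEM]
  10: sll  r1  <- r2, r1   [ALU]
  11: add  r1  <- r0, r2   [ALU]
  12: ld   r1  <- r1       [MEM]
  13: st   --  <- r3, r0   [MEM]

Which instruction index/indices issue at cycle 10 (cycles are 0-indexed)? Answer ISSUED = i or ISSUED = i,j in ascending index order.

t=0 i0:xor ; RAW+WAW r2
t=1 i1:mul ; RAW r2
t=2 i2&i3:st;xor ; dual
t=3 i4&i5:or;beq ; dual
t=4 i6:st ; no-port MEM/MEM
t=5 i7:ld ; no-port MEM/BR
t=6 i8:beq ; no-port BR/MEM
t=7 i9:ld ; RAW r2
t=8 i10:sll ; WAW r1
t=9 i11:add ; RAW+WAW r1
t=10 i12:ld ; no-port MEM/MEM
t=11 i13:st ; tail

ISSUED = 12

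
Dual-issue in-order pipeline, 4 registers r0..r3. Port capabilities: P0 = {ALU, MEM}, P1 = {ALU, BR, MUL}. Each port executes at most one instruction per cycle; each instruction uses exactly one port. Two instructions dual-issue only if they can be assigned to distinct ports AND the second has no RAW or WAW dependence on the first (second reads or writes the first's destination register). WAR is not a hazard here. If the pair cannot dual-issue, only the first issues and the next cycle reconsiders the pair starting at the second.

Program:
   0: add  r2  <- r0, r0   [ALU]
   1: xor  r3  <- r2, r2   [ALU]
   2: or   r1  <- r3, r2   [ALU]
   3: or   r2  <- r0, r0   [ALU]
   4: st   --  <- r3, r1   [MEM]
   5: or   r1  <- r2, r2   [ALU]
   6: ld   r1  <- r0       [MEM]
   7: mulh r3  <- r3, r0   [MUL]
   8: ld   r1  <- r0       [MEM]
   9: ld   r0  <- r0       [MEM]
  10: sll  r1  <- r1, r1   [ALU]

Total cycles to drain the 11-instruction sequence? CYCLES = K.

c0: i0 add.ALU  RAW r2
c1: i1 xor.ALU  RAW r3
c2: i2,i3 or.ALU/or.ALU  2-wide
c3: i4,i5 st.MEM/or.ALU  2-wide
c4: i6,i7 ld.MEM/mulh.MUL  2-wide
c5: i8 ld.MEM  no-port MEM/MEM
c6: i9,i10 ld.MEM/sll.ALU  2-wide

CYCLES = 7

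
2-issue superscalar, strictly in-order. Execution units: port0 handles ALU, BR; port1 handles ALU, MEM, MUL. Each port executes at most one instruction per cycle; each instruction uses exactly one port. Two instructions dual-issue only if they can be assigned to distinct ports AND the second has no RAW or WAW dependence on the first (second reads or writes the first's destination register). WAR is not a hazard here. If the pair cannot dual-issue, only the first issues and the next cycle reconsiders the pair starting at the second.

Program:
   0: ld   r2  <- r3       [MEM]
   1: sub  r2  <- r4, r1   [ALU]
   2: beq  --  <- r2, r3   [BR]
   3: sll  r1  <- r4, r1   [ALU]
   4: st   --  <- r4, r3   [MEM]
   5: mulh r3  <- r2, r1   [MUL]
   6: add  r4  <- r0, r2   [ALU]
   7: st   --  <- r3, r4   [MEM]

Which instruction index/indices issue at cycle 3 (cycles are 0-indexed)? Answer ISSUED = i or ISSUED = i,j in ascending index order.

ISSUED = 4

0. ld @i0  | WAW r2
1. sub @i1  | RAW r2
2. beq/sll @i2/i3  | pair
3. st @i4  | no-port MEM/MUL
4. mulh/add @i5/i6  | pair
5. st @i7  | tail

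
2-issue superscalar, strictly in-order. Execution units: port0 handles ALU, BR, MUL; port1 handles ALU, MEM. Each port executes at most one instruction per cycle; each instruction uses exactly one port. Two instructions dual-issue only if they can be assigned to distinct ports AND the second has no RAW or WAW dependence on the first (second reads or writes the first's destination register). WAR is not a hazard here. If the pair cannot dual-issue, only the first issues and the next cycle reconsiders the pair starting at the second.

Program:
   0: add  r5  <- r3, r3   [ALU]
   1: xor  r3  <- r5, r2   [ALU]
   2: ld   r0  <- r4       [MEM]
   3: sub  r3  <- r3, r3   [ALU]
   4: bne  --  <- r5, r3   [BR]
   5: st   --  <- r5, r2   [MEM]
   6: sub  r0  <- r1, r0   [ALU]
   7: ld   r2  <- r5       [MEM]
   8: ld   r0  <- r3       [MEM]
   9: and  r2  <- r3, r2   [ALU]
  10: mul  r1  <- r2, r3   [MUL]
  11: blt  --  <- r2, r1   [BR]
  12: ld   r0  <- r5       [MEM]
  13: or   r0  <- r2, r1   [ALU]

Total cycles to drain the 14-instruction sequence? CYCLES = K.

c0: i0 add.ALU  RAW r5
c1: i1/i2 xor.ALU ld.MEM  pair
c2: i3 sub.ALU  RAW r3
c3: i4/i5 bne.BR st.MEM  pair
c4: i6/i7 sub.ALU ld.MEM  pair
c5: i8/i9 ld.MEM and.ALU  pair
c6: i10 mul.MUL  no-port MUL/BR
c7: i11/i12 blt.BR ld.MEM  pair
c8: i13 or.ALU  tail

CYCLES = 9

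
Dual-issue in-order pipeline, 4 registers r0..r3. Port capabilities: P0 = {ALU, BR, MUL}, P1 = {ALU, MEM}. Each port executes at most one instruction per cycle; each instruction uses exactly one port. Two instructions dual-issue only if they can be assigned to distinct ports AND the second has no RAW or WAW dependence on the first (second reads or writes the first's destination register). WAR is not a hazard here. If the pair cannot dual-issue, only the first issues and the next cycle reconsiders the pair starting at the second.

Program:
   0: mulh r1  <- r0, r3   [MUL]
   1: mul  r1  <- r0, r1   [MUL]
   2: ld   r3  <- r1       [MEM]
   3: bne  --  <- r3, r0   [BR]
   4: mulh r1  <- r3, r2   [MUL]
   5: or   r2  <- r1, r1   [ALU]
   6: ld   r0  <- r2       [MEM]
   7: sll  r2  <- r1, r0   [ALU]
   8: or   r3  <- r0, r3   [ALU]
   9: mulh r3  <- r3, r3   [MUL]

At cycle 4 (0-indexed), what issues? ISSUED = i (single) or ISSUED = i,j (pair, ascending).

[0] i0  mulh  -- no-port MUL/MUL
[1] i1  mul  -- RAW r1
[2] i2  ld  -- RAW r3
[3] i3  bne  -- no-port BR/MUL
[4] i4  mulh  -- RAW r1
[5] i5  or  -- RAW r2
[6] i6  ld  -- RAW r0
[7] i7,i8  sll;or  -- pair
[8] i9  mulh  -- tail

ISSUED = 4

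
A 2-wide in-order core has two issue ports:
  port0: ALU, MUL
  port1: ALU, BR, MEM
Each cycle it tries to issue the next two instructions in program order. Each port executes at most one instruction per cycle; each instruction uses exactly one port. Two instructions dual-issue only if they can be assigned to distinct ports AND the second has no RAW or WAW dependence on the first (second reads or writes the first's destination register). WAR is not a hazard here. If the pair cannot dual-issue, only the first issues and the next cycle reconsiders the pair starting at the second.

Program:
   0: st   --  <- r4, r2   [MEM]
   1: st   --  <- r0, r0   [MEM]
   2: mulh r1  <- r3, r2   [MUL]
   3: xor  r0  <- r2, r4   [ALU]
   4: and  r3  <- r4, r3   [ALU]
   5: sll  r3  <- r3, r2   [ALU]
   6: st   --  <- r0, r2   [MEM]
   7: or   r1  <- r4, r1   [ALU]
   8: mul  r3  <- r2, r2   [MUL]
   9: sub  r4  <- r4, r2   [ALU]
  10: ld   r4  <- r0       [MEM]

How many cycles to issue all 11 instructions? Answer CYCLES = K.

CYCLES = 7

0. st.MEM @i0  | no-port MEM/MEM
1. st.MEM mulh.MUL @i1+i2  | dual
2. xor.ALU and.ALU @i3+i4  | dual
3. sll.ALU st.MEM @i5+i6  | dual
4. or.ALU mul.MUL @i7+i8  | dual
5. sub.ALU @i9  | WAW r4
6. ld.MEM @i10  | tail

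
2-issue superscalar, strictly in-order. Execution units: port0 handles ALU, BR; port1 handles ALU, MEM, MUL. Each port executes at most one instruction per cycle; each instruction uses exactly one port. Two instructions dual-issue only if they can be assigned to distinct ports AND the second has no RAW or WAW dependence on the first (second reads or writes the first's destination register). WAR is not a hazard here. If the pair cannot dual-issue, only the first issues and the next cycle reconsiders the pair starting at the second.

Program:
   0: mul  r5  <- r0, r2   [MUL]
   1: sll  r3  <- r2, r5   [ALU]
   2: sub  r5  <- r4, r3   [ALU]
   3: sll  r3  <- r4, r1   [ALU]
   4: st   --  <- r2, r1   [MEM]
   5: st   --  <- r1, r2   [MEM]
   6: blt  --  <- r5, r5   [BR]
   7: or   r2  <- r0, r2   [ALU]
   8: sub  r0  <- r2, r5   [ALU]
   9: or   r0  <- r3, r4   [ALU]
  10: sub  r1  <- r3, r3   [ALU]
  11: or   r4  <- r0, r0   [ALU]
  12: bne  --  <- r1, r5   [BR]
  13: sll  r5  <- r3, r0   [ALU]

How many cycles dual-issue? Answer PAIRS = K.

#0 head=0: mul.MUL i0 RAW r5
#1 head=1: sll.ALU i1 RAW r3
#2 head=2: sub.ALU/sll.ALU i2/i3 2-wide
#3 head=4: st.MEM i4 no-port MEM/MEM
#4 head=5: st.MEM/blt.BR i5/i6 2-wide
#5 head=7: or.ALU i7 RAW r2
#6 head=8: sub.ALU i8 WAW r0
#7 head=9: or.ALU/sub.ALU i9/i10 2-wide
#8 head=11: or.ALU/bne.BR i11/i12 2-wide
#9 head=13: sll.ALU i13 tail

PAIRS = 4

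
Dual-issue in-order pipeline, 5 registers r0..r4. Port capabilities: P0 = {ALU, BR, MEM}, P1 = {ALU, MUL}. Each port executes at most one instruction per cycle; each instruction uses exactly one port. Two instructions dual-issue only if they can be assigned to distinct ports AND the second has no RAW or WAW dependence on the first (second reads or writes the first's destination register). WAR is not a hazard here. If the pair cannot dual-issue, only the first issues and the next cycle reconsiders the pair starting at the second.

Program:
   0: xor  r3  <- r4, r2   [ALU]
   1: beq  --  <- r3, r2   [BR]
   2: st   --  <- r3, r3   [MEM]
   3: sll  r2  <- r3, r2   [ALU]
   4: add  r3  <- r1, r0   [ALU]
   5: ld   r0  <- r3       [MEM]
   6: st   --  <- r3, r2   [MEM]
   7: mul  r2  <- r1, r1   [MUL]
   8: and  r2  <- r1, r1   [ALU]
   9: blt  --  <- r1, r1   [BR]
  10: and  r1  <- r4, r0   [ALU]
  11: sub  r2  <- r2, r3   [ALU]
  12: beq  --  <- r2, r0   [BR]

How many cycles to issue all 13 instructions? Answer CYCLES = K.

0. xor @i0  | RAW r3
1. beq @i1  | no-port BR/MEM
2. st/sll @i2/i3  | dual
3. add @i4  | RAW r3
4. ld @i5  | no-port MEM/MEM
5. st/mul @i6/i7  | dual
6. and/blt @i8/i9  | dual
7. and/sub @i10/i11  | dual
8. beq @i12  | tail

CYCLES = 9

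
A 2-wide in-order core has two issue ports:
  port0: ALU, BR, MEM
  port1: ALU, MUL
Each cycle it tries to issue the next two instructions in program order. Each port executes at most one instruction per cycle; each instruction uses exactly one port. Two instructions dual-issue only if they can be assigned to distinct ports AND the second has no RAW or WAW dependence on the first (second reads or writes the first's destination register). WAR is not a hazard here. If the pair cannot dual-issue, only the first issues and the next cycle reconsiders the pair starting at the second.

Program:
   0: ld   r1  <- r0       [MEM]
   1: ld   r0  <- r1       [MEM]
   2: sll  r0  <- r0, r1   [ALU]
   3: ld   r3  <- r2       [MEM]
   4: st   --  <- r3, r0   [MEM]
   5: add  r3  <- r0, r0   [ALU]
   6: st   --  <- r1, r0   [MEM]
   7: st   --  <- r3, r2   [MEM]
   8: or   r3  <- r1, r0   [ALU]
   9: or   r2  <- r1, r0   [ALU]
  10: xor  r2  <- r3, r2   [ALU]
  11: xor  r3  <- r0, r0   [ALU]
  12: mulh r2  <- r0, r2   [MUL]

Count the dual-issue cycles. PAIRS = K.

PAIRS = 4

0. ld @i0  | no-port MEM/MEM
1. ld @i1  | RAW+WAW r0
2. sll+ld @i2,i3  | dual
3. st+add @i4,i5  | dual
4. st @i6  | no-port MEM/MEM
5. st+or @i7,i8  | dual
6. or @i9  | RAW+WAW r2
7. xor+xor @i10,i11  | dual
8. mulh @i12  | tail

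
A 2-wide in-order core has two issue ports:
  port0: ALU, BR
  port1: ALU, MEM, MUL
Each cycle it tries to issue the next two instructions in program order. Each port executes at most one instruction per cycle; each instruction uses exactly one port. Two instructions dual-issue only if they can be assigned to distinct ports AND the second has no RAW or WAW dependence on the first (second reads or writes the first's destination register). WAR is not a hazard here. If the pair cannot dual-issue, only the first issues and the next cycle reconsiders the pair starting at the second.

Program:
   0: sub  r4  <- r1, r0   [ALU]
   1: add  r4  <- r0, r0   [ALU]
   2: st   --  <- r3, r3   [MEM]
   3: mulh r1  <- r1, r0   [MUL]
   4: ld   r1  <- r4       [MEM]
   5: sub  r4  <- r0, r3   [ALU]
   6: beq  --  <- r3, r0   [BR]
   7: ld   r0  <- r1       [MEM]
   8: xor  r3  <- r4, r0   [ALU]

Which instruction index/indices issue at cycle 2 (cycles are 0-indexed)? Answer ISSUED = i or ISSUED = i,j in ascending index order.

ISSUED = 3

  cy0 -> i0 (sub) WAW r4
  cy1 -> i1+i2 (add st) dual
  cy2 -> i3 (mulh) no-port MUL/MEM
  cy3 -> i4+i5 (ld sub) dual
  cy4 -> i6+i7 (beq ld) dual
  cy5 -> i8 (xor) tail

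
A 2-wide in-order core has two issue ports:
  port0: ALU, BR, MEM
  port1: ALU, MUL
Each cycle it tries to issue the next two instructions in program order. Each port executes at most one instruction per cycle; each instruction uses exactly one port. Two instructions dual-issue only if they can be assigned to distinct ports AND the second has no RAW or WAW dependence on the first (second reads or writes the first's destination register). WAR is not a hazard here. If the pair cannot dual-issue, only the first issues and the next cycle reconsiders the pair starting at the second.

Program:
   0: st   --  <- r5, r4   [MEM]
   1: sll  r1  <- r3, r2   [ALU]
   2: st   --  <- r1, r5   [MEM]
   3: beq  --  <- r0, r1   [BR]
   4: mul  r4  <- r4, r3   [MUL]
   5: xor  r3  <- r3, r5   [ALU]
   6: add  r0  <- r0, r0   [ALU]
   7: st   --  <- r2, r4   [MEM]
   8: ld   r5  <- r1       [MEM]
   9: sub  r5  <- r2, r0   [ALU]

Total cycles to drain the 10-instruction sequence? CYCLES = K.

t=0 i0/i1:st/sll ; 2-wide
t=1 i2:st ; no-port MEM/BR
t=2 i3/i4:beq/mul ; 2-wide
t=3 i5/i6:xor/add ; 2-wide
t=4 i7:st ; no-port MEM/MEM
t=5 i8:ld ; WAW r5
t=6 i9:sub ; tail

CYCLES = 7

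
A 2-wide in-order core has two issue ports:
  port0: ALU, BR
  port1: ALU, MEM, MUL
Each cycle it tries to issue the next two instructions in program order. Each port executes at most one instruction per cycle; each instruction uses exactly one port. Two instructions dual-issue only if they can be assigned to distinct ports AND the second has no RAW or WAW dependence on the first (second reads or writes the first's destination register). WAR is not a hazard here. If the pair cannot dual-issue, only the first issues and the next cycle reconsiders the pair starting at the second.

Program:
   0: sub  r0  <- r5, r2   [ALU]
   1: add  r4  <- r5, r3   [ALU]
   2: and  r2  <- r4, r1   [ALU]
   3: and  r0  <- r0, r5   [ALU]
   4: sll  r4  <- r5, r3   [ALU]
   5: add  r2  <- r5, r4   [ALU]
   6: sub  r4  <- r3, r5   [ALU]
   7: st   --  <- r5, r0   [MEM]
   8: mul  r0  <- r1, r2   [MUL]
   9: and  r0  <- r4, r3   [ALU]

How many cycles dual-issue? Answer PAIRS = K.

c0: i0&i1 sub add  2-wide
c1: i2&i3 and and  2-wide
c2: i4 sll  RAW r4
c3: i5&i6 add sub  2-wide
c4: i7 st  no-port MEM/MUL
c5: i8 mul  WAW r0
c6: i9 and  tail

PAIRS = 3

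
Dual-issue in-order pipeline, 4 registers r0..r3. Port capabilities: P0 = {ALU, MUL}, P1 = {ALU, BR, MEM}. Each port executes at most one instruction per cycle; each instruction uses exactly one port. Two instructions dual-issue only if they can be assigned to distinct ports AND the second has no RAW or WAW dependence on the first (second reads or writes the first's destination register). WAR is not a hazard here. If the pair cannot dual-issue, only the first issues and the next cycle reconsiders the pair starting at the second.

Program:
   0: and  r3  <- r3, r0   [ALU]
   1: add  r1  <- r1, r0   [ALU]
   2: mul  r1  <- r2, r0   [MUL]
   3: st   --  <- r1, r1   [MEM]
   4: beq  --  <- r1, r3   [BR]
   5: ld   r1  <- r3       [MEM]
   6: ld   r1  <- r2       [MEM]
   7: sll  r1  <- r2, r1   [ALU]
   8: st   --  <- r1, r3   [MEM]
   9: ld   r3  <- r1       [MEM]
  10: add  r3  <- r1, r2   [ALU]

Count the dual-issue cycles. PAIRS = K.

PAIRS = 1

t=0 i0/i1:and+add ; pair
t=1 i2:mul ; RAW r1
t=2 i3:st ; no-port MEM/BR
t=3 i4:beq ; no-port BR/MEM
t=4 i5:ld ; no-port MEM/MEM
t=5 i6:ld ; RAW+WAW r1
t=6 i7:sll ; RAW r1
t=7 i8:st ; no-port MEM/MEM
t=8 i9:ld ; WAW r3
t=9 i10:add ; tail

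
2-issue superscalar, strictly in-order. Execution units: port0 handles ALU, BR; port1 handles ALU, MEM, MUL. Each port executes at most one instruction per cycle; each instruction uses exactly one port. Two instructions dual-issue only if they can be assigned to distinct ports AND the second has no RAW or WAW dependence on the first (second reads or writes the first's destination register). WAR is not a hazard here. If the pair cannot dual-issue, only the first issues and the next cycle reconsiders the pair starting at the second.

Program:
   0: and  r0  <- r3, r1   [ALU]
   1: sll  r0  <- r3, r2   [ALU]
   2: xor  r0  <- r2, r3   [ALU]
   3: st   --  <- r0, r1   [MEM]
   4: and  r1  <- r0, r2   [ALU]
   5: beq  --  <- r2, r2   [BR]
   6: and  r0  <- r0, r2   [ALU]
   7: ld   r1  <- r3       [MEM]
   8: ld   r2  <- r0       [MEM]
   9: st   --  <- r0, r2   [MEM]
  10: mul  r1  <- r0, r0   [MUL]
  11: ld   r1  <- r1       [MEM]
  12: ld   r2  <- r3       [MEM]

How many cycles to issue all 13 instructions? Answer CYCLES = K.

  cy0 -> i0 (and) WAW r0
  cy1 -> i1 (sll) WAW r0
  cy2 -> i2 (xor) RAW r0
  cy3 -> i3,i4 (st and) 2-wide
  cy4 -> i5,i6 (beq and) 2-wide
  cy5 -> i7 (ld) no-port MEM/MEM
  cy6 -> i8 (ld) no-port MEM/MEM
  cy7 -> i9 (st) no-port MEM/MUL
  cy8 -> i10 (mul) no-port MUL/MEM
  cy9 -> i11 (ld) no-port MEM/MEM
  cy10 -> i12 (ld) tail

CYCLES = 11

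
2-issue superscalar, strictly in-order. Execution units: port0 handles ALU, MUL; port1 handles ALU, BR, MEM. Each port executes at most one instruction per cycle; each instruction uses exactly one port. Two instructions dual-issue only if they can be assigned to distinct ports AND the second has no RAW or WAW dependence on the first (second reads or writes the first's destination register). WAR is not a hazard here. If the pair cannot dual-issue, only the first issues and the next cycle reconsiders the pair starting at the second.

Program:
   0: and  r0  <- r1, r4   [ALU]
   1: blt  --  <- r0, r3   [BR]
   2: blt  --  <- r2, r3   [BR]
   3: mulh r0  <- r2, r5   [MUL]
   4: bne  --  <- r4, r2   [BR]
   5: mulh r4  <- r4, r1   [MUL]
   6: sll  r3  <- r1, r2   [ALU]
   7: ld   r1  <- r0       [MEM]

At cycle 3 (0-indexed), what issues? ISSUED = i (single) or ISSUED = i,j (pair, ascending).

ISSUED = 4,5

0. and @i0  | RAW r0
1. blt @i1  | no-port BR/BR
2. blt;mulh @i2+i3  | 2-wide
3. bne;mulh @i4+i5  | 2-wide
4. sll;ld @i6+i7  | 2-wide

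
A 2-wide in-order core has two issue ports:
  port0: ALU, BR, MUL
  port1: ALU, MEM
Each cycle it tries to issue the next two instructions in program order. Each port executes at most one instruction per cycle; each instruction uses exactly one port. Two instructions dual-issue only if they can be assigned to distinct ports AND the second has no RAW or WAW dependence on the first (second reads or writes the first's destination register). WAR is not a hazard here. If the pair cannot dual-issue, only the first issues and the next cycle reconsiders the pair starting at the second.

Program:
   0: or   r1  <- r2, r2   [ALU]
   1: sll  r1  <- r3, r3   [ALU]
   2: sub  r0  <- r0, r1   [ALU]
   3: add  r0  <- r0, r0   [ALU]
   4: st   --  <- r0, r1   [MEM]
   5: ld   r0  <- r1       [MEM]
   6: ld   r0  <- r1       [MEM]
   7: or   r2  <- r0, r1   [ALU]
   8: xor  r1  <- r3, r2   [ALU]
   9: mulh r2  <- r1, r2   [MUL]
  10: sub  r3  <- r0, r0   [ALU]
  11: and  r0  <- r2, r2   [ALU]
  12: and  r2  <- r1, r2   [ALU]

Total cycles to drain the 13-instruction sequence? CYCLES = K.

#0 head=0: or i0 WAW r1
#1 head=1: sll i1 RAW r1
#2 head=2: sub i2 RAW+WAW r0
#3 head=3: add i3 RAW r0
#4 head=4: st i4 no-port MEM/MEM
#5 head=5: ld i5 no-port MEM/MEM
#6 head=6: ld i6 RAW r0
#7 head=7: or i7 RAW r2
#8 head=8: xor i8 RAW r1
#9 head=9: mulh sub i9,i10 pair
#10 head=11: and and i11,i12 pair

CYCLES = 11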